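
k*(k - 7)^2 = k^3 - 14*k^2 + 49*k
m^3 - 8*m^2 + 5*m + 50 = (m - 5)^2*(m + 2)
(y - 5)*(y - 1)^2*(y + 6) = y^4 - y^3 - 31*y^2 + 61*y - 30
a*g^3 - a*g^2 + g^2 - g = g*(g - 1)*(a*g + 1)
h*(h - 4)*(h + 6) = h^3 + 2*h^2 - 24*h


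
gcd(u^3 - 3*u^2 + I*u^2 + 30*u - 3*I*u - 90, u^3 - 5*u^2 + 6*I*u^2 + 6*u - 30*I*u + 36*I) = u^2 + u*(-3 + 6*I) - 18*I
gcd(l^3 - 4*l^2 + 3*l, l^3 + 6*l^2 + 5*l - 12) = l - 1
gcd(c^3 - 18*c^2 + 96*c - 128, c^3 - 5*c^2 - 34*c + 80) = c^2 - 10*c + 16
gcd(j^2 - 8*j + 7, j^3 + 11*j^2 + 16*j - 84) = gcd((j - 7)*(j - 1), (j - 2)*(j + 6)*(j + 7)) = 1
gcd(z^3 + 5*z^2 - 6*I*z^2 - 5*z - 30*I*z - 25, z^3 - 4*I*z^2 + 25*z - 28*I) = z - I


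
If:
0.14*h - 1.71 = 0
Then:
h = 12.21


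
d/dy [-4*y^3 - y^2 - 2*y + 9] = -12*y^2 - 2*y - 2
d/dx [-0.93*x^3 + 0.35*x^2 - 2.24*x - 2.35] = -2.79*x^2 + 0.7*x - 2.24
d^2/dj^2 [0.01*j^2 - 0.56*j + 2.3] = 0.0200000000000000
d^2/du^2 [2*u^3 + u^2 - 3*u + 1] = 12*u + 2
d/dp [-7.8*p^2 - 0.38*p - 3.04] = -15.6*p - 0.38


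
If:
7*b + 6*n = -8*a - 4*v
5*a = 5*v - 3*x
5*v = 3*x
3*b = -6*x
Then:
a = 0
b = -2*x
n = 29*x/15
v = 3*x/5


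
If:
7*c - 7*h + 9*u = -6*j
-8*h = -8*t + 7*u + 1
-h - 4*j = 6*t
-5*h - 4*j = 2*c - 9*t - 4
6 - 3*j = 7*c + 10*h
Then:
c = 14229/24607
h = 3360/24607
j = 4813/24607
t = -11306/73821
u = -34987/73821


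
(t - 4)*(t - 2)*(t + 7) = t^3 + t^2 - 34*t + 56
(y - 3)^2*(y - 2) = y^3 - 8*y^2 + 21*y - 18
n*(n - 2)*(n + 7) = n^3 + 5*n^2 - 14*n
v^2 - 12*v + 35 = (v - 7)*(v - 5)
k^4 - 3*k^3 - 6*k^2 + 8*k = k*(k - 4)*(k - 1)*(k + 2)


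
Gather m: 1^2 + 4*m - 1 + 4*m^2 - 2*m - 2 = 4*m^2 + 2*m - 2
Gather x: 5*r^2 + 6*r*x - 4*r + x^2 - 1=5*r^2 + 6*r*x - 4*r + x^2 - 1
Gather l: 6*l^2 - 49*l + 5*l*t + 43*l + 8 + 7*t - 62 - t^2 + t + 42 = 6*l^2 + l*(5*t - 6) - t^2 + 8*t - 12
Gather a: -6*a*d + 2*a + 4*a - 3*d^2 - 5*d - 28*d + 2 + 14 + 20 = a*(6 - 6*d) - 3*d^2 - 33*d + 36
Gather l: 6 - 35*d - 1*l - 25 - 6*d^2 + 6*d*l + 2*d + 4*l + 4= -6*d^2 - 33*d + l*(6*d + 3) - 15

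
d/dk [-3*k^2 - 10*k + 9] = -6*k - 10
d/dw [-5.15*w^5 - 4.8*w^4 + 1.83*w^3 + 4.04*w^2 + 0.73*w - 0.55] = -25.75*w^4 - 19.2*w^3 + 5.49*w^2 + 8.08*w + 0.73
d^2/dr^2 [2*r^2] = 4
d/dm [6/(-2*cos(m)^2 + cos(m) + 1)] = 6*(1 - 4*cos(m))*sin(m)/(cos(m) - cos(2*m))^2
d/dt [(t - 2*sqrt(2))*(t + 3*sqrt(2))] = 2*t + sqrt(2)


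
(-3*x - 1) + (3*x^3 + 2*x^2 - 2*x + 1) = 3*x^3 + 2*x^2 - 5*x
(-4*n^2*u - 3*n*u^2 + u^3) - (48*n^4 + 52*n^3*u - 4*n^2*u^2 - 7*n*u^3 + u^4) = -48*n^4 - 52*n^3*u + 4*n^2*u^2 - 4*n^2*u + 7*n*u^3 - 3*n*u^2 - u^4 + u^3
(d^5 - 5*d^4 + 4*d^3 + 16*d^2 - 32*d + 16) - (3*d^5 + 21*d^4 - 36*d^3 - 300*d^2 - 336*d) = -2*d^5 - 26*d^4 + 40*d^3 + 316*d^2 + 304*d + 16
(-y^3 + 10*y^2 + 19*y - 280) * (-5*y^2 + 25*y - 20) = 5*y^5 - 75*y^4 + 175*y^3 + 1675*y^2 - 7380*y + 5600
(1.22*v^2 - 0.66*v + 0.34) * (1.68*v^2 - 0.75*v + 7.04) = 2.0496*v^4 - 2.0238*v^3 + 9.655*v^2 - 4.9014*v + 2.3936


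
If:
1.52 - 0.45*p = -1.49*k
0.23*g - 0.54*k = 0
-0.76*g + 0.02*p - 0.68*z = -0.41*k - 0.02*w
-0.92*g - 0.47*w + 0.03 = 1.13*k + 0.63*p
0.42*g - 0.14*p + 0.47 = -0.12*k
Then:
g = 0.01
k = 0.00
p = 3.39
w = -4.52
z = -0.04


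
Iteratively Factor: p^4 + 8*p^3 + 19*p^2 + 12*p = (p)*(p^3 + 8*p^2 + 19*p + 12) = p*(p + 4)*(p^2 + 4*p + 3) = p*(p + 1)*(p + 4)*(p + 3)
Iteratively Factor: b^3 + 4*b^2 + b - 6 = (b + 2)*(b^2 + 2*b - 3) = (b + 2)*(b + 3)*(b - 1)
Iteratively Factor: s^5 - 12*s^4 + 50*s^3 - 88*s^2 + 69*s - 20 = (s - 1)*(s^4 - 11*s^3 + 39*s^2 - 49*s + 20) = (s - 5)*(s - 1)*(s^3 - 6*s^2 + 9*s - 4) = (s - 5)*(s - 1)^2*(s^2 - 5*s + 4) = (s - 5)*(s - 4)*(s - 1)^2*(s - 1)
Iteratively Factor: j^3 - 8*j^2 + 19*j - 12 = (j - 4)*(j^2 - 4*j + 3) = (j - 4)*(j - 3)*(j - 1)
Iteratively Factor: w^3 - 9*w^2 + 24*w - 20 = (w - 2)*(w^2 - 7*w + 10) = (w - 5)*(w - 2)*(w - 2)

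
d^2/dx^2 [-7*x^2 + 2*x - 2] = -14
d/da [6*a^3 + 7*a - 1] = 18*a^2 + 7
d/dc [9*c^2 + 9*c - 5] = 18*c + 9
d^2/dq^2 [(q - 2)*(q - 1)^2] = 6*q - 8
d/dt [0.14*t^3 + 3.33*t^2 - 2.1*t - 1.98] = 0.42*t^2 + 6.66*t - 2.1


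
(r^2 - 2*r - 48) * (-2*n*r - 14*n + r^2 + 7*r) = -2*n*r^3 - 10*n*r^2 + 124*n*r + 672*n + r^4 + 5*r^3 - 62*r^2 - 336*r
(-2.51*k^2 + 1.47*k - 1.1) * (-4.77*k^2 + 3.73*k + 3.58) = 11.9727*k^4 - 16.3742*k^3 + 1.7443*k^2 + 1.1596*k - 3.938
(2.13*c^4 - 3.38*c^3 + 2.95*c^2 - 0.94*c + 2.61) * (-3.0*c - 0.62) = -6.39*c^5 + 8.8194*c^4 - 6.7544*c^3 + 0.991*c^2 - 7.2472*c - 1.6182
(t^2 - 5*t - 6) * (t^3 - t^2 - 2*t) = t^5 - 6*t^4 - 3*t^3 + 16*t^2 + 12*t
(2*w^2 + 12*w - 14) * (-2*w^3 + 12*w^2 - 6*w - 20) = -4*w^5 + 160*w^3 - 280*w^2 - 156*w + 280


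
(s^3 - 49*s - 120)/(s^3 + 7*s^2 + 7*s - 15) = (s - 8)/(s - 1)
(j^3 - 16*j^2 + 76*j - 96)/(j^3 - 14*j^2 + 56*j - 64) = (j - 6)/(j - 4)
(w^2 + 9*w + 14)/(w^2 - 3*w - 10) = (w + 7)/(w - 5)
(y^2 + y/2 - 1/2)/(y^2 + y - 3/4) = 2*(y + 1)/(2*y + 3)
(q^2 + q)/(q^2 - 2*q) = (q + 1)/(q - 2)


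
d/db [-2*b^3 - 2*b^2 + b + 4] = -6*b^2 - 4*b + 1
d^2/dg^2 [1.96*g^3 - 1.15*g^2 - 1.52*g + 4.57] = 11.76*g - 2.3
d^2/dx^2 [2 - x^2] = -2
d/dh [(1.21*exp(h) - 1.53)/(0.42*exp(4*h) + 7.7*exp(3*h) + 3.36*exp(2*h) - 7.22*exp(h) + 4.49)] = (-1.5246*exp(4*h) - 16.0636*exp(3*h) + 31.2774*exp(2*h) + 10.2816*exp(h) - 5.6137)*exp(h)/(0.1764*exp(8*h) + 6.468*exp(7*h) + 62.1124*exp(6*h) + 45.6792*exp(5*h) - 96.1268*exp(4*h) + 20.6276*exp(3*h) + 82.3012*exp(2*h) - 64.8356*exp(h) + 20.1601)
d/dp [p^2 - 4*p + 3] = 2*p - 4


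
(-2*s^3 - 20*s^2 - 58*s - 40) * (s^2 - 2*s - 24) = -2*s^5 - 16*s^4 + 30*s^3 + 556*s^2 + 1472*s + 960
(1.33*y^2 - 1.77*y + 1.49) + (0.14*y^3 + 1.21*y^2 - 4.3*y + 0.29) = 0.14*y^3 + 2.54*y^2 - 6.07*y + 1.78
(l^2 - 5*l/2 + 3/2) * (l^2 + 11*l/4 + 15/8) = l^4 + l^3/4 - 7*l^2/2 - 9*l/16 + 45/16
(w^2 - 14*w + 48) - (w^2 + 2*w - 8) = 56 - 16*w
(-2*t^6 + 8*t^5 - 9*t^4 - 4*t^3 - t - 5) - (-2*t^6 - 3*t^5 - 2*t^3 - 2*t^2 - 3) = 11*t^5 - 9*t^4 - 2*t^3 + 2*t^2 - t - 2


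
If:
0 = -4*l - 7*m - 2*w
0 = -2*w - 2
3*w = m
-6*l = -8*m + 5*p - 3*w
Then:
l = 23/4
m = -3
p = -123/10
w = -1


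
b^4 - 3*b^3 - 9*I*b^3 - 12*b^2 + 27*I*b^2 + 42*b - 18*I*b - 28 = (b - 2)*(b - 1)*(b - 7*I)*(b - 2*I)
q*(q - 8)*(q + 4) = q^3 - 4*q^2 - 32*q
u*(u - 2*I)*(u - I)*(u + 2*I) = u^4 - I*u^3 + 4*u^2 - 4*I*u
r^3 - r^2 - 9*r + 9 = (r - 3)*(r - 1)*(r + 3)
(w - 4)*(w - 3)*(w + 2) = w^3 - 5*w^2 - 2*w + 24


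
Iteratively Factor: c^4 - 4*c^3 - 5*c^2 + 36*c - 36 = (c - 2)*(c^3 - 2*c^2 - 9*c + 18) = (c - 2)^2*(c^2 - 9) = (c - 3)*(c - 2)^2*(c + 3)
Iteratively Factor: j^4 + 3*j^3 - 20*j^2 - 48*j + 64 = (j + 4)*(j^3 - j^2 - 16*j + 16) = (j - 1)*(j + 4)*(j^2 - 16) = (j - 4)*(j - 1)*(j + 4)*(j + 4)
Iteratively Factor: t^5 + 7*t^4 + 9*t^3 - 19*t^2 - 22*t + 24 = (t - 1)*(t^4 + 8*t^3 + 17*t^2 - 2*t - 24) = (t - 1)*(t + 3)*(t^3 + 5*t^2 + 2*t - 8) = (t - 1)*(t + 3)*(t + 4)*(t^2 + t - 2) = (t - 1)^2*(t + 3)*(t + 4)*(t + 2)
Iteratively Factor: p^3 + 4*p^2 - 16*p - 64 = (p + 4)*(p^2 - 16) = (p - 4)*(p + 4)*(p + 4)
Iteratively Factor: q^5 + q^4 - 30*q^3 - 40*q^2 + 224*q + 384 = (q + 2)*(q^4 - q^3 - 28*q^2 + 16*q + 192) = (q - 4)*(q + 2)*(q^3 + 3*q^2 - 16*q - 48) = (q - 4)^2*(q + 2)*(q^2 + 7*q + 12) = (q - 4)^2*(q + 2)*(q + 4)*(q + 3)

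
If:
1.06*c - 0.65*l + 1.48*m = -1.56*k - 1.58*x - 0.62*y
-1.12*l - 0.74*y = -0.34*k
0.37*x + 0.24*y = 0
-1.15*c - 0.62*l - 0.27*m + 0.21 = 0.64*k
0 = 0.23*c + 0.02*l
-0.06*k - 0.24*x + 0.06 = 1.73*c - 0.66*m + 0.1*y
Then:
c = -0.02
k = 0.15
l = 0.28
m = -0.11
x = 0.23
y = -0.36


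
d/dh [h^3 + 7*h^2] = h*(3*h + 14)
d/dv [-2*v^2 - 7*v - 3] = -4*v - 7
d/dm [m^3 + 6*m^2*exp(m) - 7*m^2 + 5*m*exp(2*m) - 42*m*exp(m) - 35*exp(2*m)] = 6*m^2*exp(m) + 3*m^2 + 10*m*exp(2*m) - 30*m*exp(m) - 14*m - 65*exp(2*m) - 42*exp(m)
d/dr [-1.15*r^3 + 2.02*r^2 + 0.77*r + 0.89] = -3.45*r^2 + 4.04*r + 0.77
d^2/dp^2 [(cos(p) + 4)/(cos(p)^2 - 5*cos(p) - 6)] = (9*sin(p)^4*cos(p) + 21*sin(p)^4 - 184*sin(p)^2 - 20*cos(p) - 9*cos(3*p)/2 - cos(5*p)/2 - 25)/(sin(p)^2 + 5*cos(p) + 5)^3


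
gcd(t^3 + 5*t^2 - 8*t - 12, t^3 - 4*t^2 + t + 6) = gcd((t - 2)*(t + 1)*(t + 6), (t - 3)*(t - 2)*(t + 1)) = t^2 - t - 2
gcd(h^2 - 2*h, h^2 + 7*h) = h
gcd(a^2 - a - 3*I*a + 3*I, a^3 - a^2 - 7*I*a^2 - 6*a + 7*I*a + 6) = a - 1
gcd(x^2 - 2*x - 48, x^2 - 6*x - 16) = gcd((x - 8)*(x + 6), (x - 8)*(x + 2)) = x - 8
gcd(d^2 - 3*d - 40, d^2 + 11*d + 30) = d + 5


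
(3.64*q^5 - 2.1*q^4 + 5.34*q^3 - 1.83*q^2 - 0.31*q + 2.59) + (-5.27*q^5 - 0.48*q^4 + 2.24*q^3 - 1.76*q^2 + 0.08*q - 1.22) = -1.63*q^5 - 2.58*q^4 + 7.58*q^3 - 3.59*q^2 - 0.23*q + 1.37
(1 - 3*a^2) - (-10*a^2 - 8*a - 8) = 7*a^2 + 8*a + 9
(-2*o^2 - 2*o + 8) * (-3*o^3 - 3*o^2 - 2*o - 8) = 6*o^5 + 12*o^4 - 14*o^3 - 4*o^2 - 64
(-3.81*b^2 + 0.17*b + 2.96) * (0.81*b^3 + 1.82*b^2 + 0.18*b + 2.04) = -3.0861*b^5 - 6.7965*b^4 + 2.0212*b^3 - 2.3546*b^2 + 0.8796*b + 6.0384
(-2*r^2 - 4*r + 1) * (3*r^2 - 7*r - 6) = -6*r^4 + 2*r^3 + 43*r^2 + 17*r - 6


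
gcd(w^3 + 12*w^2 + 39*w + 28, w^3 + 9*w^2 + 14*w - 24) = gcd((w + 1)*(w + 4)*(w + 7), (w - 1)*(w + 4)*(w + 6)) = w + 4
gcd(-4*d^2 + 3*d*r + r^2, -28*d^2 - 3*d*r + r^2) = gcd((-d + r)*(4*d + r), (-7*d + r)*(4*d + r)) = 4*d + r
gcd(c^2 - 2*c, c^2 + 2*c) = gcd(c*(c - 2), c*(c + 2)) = c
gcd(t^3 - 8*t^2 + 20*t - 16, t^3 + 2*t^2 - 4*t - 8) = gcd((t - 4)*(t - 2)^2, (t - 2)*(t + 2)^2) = t - 2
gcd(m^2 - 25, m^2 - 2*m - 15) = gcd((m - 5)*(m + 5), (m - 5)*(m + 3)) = m - 5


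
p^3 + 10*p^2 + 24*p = p*(p + 4)*(p + 6)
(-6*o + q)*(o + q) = -6*o^2 - 5*o*q + q^2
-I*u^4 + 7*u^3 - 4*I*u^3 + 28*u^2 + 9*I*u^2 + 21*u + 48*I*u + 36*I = (u + 3)*(u + 3*I)*(u + 4*I)*(-I*u - I)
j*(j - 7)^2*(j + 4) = j^4 - 10*j^3 - 7*j^2 + 196*j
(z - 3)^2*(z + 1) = z^3 - 5*z^2 + 3*z + 9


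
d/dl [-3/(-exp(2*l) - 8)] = -6*exp(2*l)/(exp(2*l) + 8)^2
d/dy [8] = 0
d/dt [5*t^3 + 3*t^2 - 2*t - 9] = 15*t^2 + 6*t - 2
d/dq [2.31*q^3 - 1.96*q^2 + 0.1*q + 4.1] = 6.93*q^2 - 3.92*q + 0.1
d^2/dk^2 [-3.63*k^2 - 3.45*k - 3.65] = -7.26000000000000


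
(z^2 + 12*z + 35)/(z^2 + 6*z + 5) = (z + 7)/(z + 1)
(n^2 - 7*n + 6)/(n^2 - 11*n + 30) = (n - 1)/(n - 5)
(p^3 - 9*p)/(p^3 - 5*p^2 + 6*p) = (p + 3)/(p - 2)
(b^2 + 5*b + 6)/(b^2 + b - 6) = (b + 2)/(b - 2)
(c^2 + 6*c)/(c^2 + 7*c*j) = (c + 6)/(c + 7*j)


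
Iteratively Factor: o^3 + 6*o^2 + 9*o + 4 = (o + 4)*(o^2 + 2*o + 1) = (o + 1)*(o + 4)*(o + 1)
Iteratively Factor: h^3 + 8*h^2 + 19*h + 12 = (h + 1)*(h^2 + 7*h + 12) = (h + 1)*(h + 3)*(h + 4)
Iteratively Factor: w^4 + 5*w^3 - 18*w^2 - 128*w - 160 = (w + 4)*(w^3 + w^2 - 22*w - 40) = (w + 2)*(w + 4)*(w^2 - w - 20) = (w - 5)*(w + 2)*(w + 4)*(w + 4)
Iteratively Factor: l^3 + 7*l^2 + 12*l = (l + 3)*(l^2 + 4*l) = (l + 3)*(l + 4)*(l)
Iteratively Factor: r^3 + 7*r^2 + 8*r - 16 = (r - 1)*(r^2 + 8*r + 16) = (r - 1)*(r + 4)*(r + 4)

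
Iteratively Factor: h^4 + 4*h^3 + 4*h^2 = (h)*(h^3 + 4*h^2 + 4*h) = h*(h + 2)*(h^2 + 2*h) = h^2*(h + 2)*(h + 2)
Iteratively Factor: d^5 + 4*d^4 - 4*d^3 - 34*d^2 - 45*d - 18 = (d + 2)*(d^4 + 2*d^3 - 8*d^2 - 18*d - 9) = (d + 1)*(d + 2)*(d^3 + d^2 - 9*d - 9) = (d - 3)*(d + 1)*(d + 2)*(d^2 + 4*d + 3) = (d - 3)*(d + 1)*(d + 2)*(d + 3)*(d + 1)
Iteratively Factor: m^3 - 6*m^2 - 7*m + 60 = (m - 5)*(m^2 - m - 12) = (m - 5)*(m - 4)*(m + 3)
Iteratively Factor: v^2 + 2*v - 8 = (v - 2)*(v + 4)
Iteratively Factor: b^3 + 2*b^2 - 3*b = (b + 3)*(b^2 - b) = b*(b + 3)*(b - 1)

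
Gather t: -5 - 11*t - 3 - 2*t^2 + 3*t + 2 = -2*t^2 - 8*t - 6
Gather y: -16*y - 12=-16*y - 12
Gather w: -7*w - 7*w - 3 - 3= -14*w - 6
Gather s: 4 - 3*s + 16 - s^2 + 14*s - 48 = -s^2 + 11*s - 28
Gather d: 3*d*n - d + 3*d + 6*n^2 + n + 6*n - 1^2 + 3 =d*(3*n + 2) + 6*n^2 + 7*n + 2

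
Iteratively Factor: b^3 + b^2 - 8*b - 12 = (b + 2)*(b^2 - b - 6) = (b + 2)^2*(b - 3)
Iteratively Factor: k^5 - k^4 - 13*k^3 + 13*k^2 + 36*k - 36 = (k + 2)*(k^4 - 3*k^3 - 7*k^2 + 27*k - 18) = (k + 2)*(k + 3)*(k^3 - 6*k^2 + 11*k - 6) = (k - 1)*(k + 2)*(k + 3)*(k^2 - 5*k + 6) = (k - 3)*(k - 1)*(k + 2)*(k + 3)*(k - 2)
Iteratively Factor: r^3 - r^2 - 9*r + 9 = (r - 1)*(r^2 - 9) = (r - 3)*(r - 1)*(r + 3)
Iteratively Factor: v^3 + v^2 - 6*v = (v + 3)*(v^2 - 2*v) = v*(v + 3)*(v - 2)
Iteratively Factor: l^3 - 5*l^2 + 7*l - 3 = (l - 1)*(l^2 - 4*l + 3) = (l - 3)*(l - 1)*(l - 1)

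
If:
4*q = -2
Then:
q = -1/2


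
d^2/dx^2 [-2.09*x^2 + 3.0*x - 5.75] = -4.18000000000000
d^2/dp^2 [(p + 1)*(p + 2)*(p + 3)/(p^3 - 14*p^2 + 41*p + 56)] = 20*(2*p^3 - 15*p^2 - 111*p + 835)/(p^6 - 45*p^5 + 843*p^4 - 8415*p^3 + 47208*p^2 - 141120*p + 175616)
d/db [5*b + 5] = 5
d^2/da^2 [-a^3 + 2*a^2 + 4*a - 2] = 4 - 6*a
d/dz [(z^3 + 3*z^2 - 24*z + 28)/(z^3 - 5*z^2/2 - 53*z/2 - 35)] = 2*(-11*z^4 - 10*z^3 - 657*z^2 - 140*z + 3164)/(4*z^6 - 20*z^5 - 187*z^4 + 250*z^3 + 3509*z^2 + 7420*z + 4900)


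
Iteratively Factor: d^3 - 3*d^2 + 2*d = (d - 1)*(d^2 - 2*d) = d*(d - 1)*(d - 2)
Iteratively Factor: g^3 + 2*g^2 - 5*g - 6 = (g + 1)*(g^2 + g - 6) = (g + 1)*(g + 3)*(g - 2)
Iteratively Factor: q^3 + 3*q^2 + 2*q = (q + 1)*(q^2 + 2*q) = q*(q + 1)*(q + 2)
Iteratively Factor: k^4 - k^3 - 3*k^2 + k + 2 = (k + 1)*(k^3 - 2*k^2 - k + 2) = (k - 1)*(k + 1)*(k^2 - k - 2) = (k - 2)*(k - 1)*(k + 1)*(k + 1)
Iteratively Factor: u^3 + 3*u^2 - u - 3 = (u + 3)*(u^2 - 1) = (u - 1)*(u + 3)*(u + 1)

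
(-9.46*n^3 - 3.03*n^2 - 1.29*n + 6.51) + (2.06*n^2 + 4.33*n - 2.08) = -9.46*n^3 - 0.97*n^2 + 3.04*n + 4.43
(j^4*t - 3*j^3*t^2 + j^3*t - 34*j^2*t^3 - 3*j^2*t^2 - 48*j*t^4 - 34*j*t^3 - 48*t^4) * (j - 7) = j^5*t - 3*j^4*t^2 - 6*j^4*t - 34*j^3*t^3 + 18*j^3*t^2 - 7*j^3*t - 48*j^2*t^4 + 204*j^2*t^3 + 21*j^2*t^2 + 288*j*t^4 + 238*j*t^3 + 336*t^4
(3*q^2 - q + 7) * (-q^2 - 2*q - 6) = -3*q^4 - 5*q^3 - 23*q^2 - 8*q - 42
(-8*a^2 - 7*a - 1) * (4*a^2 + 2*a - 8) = -32*a^4 - 44*a^3 + 46*a^2 + 54*a + 8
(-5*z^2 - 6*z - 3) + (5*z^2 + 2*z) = -4*z - 3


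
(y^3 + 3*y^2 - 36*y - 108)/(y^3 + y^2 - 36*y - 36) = (y + 3)/(y + 1)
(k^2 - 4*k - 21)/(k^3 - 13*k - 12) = (k - 7)/(k^2 - 3*k - 4)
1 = 1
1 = 1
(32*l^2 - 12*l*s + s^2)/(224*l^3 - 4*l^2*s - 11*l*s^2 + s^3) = (-4*l + s)/(-28*l^2 - 3*l*s + s^2)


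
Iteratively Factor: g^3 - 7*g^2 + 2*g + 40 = (g - 5)*(g^2 - 2*g - 8) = (g - 5)*(g + 2)*(g - 4)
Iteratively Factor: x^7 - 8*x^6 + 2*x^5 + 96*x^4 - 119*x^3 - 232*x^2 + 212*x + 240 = (x - 4)*(x^6 - 4*x^5 - 14*x^4 + 40*x^3 + 41*x^2 - 68*x - 60) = (x - 4)*(x - 2)*(x^5 - 2*x^4 - 18*x^3 + 4*x^2 + 49*x + 30) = (x - 4)*(x - 2)*(x + 1)*(x^4 - 3*x^3 - 15*x^2 + 19*x + 30) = (x - 4)*(x - 2)*(x + 1)^2*(x^3 - 4*x^2 - 11*x + 30) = (x - 5)*(x - 4)*(x - 2)*(x + 1)^2*(x^2 + x - 6) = (x - 5)*(x - 4)*(x - 2)*(x + 1)^2*(x + 3)*(x - 2)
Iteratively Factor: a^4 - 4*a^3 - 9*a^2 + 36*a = (a)*(a^3 - 4*a^2 - 9*a + 36) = a*(a - 3)*(a^2 - a - 12) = a*(a - 4)*(a - 3)*(a + 3)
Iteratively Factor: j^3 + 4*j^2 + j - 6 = (j + 2)*(j^2 + 2*j - 3) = (j - 1)*(j + 2)*(j + 3)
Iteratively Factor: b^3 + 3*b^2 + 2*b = (b + 2)*(b^2 + b) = (b + 1)*(b + 2)*(b)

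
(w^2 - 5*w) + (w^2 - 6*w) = 2*w^2 - 11*w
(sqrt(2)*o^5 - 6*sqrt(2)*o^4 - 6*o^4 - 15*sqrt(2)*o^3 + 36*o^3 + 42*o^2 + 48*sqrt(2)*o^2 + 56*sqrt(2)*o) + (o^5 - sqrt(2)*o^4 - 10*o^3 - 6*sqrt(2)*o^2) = o^5 + sqrt(2)*o^5 - 7*sqrt(2)*o^4 - 6*o^4 - 15*sqrt(2)*o^3 + 26*o^3 + 42*o^2 + 42*sqrt(2)*o^2 + 56*sqrt(2)*o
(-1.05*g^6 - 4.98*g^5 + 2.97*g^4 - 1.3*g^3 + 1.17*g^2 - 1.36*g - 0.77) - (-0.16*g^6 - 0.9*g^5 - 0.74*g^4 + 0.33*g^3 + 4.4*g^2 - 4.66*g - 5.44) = -0.89*g^6 - 4.08*g^5 + 3.71*g^4 - 1.63*g^3 - 3.23*g^2 + 3.3*g + 4.67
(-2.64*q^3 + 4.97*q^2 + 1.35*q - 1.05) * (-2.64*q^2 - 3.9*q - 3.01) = 6.9696*q^5 - 2.8248*q^4 - 15.0006*q^3 - 17.4527*q^2 + 0.0314999999999994*q + 3.1605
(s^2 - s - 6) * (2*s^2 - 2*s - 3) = 2*s^4 - 4*s^3 - 13*s^2 + 15*s + 18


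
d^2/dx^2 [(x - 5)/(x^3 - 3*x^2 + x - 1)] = 2*((x - 5)*(3*x^2 - 6*x + 1)^2 + (-3*x^2 + 6*x - 3*(x - 5)*(x - 1) - 1)*(x^3 - 3*x^2 + x - 1))/(x^3 - 3*x^2 + x - 1)^3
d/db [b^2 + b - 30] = 2*b + 1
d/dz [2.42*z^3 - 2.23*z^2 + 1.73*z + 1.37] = 7.26*z^2 - 4.46*z + 1.73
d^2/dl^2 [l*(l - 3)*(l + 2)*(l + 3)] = 12*l^2 + 12*l - 18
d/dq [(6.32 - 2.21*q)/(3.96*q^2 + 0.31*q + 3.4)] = (8.7516*q^2 - 50.0544*q - 9.4732)/(15.6816*q^4 + 2.4552*q^3 + 27.0241*q^2 + 2.108*q + 11.56)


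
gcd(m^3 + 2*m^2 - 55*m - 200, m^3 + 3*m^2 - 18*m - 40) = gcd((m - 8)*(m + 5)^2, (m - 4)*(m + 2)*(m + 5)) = m + 5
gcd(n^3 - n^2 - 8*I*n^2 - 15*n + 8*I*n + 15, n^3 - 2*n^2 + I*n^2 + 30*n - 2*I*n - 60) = n - 5*I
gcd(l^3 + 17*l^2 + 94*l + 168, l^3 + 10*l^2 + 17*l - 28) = l^2 + 11*l + 28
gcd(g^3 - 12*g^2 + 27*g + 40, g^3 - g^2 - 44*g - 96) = g - 8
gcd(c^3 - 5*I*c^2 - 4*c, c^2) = c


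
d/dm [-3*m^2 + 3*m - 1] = 3 - 6*m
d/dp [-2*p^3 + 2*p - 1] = 2 - 6*p^2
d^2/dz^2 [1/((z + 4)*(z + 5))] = 2*((z + 4)^2 + (z + 4)*(z + 5) + (z + 5)^2)/((z + 4)^3*(z + 5)^3)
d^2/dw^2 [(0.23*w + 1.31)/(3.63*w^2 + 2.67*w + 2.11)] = ((0.23*w + 1.31)*(7.26*w + 2.67)*(14.52*w + 5.34) - (5.0094*w + 10.7388)*(3.63*w^2 + 2.67*w + 2.11))/(3.63*w^2 + 2.67*w + 2.11)^3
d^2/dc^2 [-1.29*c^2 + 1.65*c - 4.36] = -2.58000000000000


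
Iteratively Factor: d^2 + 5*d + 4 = (d + 4)*(d + 1)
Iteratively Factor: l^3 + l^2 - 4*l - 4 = (l + 2)*(l^2 - l - 2) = (l + 1)*(l + 2)*(l - 2)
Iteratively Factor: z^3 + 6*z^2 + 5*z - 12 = (z + 3)*(z^2 + 3*z - 4) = (z - 1)*(z + 3)*(z + 4)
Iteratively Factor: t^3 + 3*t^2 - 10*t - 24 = (t + 4)*(t^2 - t - 6) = (t - 3)*(t + 4)*(t + 2)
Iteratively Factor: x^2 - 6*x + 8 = (x - 2)*(x - 4)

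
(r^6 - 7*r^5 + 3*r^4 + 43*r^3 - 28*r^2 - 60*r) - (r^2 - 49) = r^6 - 7*r^5 + 3*r^4 + 43*r^3 - 29*r^2 - 60*r + 49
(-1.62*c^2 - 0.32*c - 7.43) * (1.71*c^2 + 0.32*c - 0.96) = -2.7702*c^4 - 1.0656*c^3 - 11.2525*c^2 - 2.0704*c + 7.1328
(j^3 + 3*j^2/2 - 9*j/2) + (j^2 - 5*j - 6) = j^3 + 5*j^2/2 - 19*j/2 - 6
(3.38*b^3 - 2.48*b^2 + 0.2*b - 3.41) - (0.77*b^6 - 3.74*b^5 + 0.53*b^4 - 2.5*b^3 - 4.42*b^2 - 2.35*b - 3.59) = -0.77*b^6 + 3.74*b^5 - 0.53*b^4 + 5.88*b^3 + 1.94*b^2 + 2.55*b + 0.18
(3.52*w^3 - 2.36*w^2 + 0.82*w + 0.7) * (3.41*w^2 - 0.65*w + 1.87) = 12.0032*w^5 - 10.3356*w^4 + 10.9126*w^3 - 2.5592*w^2 + 1.0784*w + 1.309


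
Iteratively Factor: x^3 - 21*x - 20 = (x + 1)*(x^2 - x - 20) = (x + 1)*(x + 4)*(x - 5)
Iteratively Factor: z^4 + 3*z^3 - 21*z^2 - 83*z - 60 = (z + 1)*(z^3 + 2*z^2 - 23*z - 60) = (z + 1)*(z + 3)*(z^2 - z - 20) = (z + 1)*(z + 3)*(z + 4)*(z - 5)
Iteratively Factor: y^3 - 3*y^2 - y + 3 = (y - 1)*(y^2 - 2*y - 3) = (y - 1)*(y + 1)*(y - 3)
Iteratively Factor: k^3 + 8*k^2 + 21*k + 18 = (k + 2)*(k^2 + 6*k + 9) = (k + 2)*(k + 3)*(k + 3)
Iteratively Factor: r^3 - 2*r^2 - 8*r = (r + 2)*(r^2 - 4*r) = r*(r + 2)*(r - 4)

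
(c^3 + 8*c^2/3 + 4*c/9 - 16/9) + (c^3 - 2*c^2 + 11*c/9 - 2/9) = 2*c^3 + 2*c^2/3 + 5*c/3 - 2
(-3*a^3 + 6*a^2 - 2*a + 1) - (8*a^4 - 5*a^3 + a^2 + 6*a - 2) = -8*a^4 + 2*a^3 + 5*a^2 - 8*a + 3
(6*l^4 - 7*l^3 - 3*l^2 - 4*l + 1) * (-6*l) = -36*l^5 + 42*l^4 + 18*l^3 + 24*l^2 - 6*l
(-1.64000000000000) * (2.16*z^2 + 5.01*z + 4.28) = -3.5424*z^2 - 8.2164*z - 7.0192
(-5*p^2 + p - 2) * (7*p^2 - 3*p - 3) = -35*p^4 + 22*p^3 - 2*p^2 + 3*p + 6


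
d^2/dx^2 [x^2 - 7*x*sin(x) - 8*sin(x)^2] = 7*x*sin(x) + 32*sin(x)^2 - 14*cos(x) - 14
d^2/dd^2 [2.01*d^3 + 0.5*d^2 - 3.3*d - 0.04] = 12.06*d + 1.0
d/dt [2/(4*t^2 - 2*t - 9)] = 4*(1 - 4*t)/(-4*t^2 + 2*t + 9)^2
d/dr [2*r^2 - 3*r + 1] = 4*r - 3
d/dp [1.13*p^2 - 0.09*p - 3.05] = 2.26*p - 0.09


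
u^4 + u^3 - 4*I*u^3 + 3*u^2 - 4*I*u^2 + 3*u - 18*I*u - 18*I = (u + 1)*(u - 3*I)^2*(u + 2*I)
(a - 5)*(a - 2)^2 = a^3 - 9*a^2 + 24*a - 20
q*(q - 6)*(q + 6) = q^3 - 36*q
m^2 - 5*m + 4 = (m - 4)*(m - 1)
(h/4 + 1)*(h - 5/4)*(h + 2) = h^3/4 + 19*h^2/16 + h/8 - 5/2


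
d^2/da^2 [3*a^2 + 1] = 6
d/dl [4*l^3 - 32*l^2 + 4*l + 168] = 12*l^2 - 64*l + 4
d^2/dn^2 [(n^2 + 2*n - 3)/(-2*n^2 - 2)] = 2*(-n^3 + 6*n^2 + 3*n - 2)/(n^6 + 3*n^4 + 3*n^2 + 1)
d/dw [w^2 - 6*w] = 2*w - 6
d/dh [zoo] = 0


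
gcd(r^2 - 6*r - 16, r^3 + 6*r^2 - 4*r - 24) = r + 2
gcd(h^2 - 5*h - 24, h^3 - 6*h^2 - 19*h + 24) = h^2 - 5*h - 24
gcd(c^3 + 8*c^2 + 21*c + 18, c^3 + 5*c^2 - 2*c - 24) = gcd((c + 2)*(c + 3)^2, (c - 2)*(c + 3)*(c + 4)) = c + 3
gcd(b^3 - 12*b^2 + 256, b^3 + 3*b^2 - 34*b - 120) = b + 4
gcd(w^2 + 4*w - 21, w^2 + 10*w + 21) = w + 7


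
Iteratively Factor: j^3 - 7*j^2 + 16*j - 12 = (j - 2)*(j^2 - 5*j + 6) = (j - 3)*(j - 2)*(j - 2)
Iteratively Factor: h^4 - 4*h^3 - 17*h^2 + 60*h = (h - 5)*(h^3 + h^2 - 12*h) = (h - 5)*(h + 4)*(h^2 - 3*h) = h*(h - 5)*(h + 4)*(h - 3)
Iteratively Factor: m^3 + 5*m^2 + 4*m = (m + 4)*(m^2 + m) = m*(m + 4)*(m + 1)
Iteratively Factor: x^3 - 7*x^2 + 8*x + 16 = (x + 1)*(x^2 - 8*x + 16) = (x - 4)*(x + 1)*(x - 4)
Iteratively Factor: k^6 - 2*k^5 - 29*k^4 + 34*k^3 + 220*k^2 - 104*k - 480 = (k - 2)*(k^5 - 29*k^3 - 24*k^2 + 172*k + 240) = (k - 2)*(k + 4)*(k^4 - 4*k^3 - 13*k^2 + 28*k + 60) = (k - 5)*(k - 2)*(k + 4)*(k^3 + k^2 - 8*k - 12) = (k - 5)*(k - 2)*(k + 2)*(k + 4)*(k^2 - k - 6) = (k - 5)*(k - 3)*(k - 2)*(k + 2)*(k + 4)*(k + 2)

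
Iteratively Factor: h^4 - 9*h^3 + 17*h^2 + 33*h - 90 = (h + 2)*(h^3 - 11*h^2 + 39*h - 45) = (h - 3)*(h + 2)*(h^2 - 8*h + 15) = (h - 3)^2*(h + 2)*(h - 5)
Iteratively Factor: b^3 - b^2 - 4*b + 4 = (b + 2)*(b^2 - 3*b + 2) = (b - 2)*(b + 2)*(b - 1)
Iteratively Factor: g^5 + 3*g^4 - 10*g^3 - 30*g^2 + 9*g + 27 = (g - 1)*(g^4 + 4*g^3 - 6*g^2 - 36*g - 27) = (g - 1)*(g + 3)*(g^3 + g^2 - 9*g - 9) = (g - 3)*(g - 1)*(g + 3)*(g^2 + 4*g + 3) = (g - 3)*(g - 1)*(g + 3)^2*(g + 1)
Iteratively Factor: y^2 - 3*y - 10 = (y + 2)*(y - 5)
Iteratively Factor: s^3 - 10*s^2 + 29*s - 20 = (s - 5)*(s^2 - 5*s + 4) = (s - 5)*(s - 1)*(s - 4)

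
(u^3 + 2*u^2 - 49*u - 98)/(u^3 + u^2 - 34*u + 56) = (u^2 - 5*u - 14)/(u^2 - 6*u + 8)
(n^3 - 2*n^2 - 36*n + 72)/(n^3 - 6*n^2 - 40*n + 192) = (n^2 - 8*n + 12)/(n^2 - 12*n + 32)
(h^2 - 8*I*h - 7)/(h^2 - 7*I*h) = (h - I)/h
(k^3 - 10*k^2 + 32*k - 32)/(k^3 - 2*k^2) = 1 - 8/k + 16/k^2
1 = 1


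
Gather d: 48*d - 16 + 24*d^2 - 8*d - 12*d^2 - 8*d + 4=12*d^2 + 32*d - 12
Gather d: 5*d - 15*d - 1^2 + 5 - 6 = -10*d - 2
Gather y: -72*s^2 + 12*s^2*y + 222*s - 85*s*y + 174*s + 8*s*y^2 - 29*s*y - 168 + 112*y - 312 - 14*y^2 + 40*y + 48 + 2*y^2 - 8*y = -72*s^2 + 396*s + y^2*(8*s - 12) + y*(12*s^2 - 114*s + 144) - 432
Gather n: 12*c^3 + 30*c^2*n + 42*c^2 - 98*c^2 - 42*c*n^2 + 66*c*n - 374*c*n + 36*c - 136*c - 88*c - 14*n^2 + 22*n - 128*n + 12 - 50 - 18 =12*c^3 - 56*c^2 - 188*c + n^2*(-42*c - 14) + n*(30*c^2 - 308*c - 106) - 56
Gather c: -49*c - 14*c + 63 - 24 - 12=27 - 63*c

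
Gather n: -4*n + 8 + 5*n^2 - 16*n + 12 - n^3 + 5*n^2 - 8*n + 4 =-n^3 + 10*n^2 - 28*n + 24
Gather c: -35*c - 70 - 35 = -35*c - 105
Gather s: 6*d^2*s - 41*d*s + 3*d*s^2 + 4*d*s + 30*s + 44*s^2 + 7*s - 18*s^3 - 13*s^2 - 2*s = -18*s^3 + s^2*(3*d + 31) + s*(6*d^2 - 37*d + 35)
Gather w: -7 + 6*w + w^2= w^2 + 6*w - 7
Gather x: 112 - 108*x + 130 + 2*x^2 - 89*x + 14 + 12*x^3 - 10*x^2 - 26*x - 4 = 12*x^3 - 8*x^2 - 223*x + 252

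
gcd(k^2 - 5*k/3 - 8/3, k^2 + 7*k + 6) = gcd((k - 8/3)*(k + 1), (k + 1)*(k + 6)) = k + 1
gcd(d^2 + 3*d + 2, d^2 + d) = d + 1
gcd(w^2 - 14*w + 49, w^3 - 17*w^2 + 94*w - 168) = w - 7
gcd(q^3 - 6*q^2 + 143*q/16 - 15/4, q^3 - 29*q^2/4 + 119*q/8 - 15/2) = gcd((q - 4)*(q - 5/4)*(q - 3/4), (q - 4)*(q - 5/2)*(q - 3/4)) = q^2 - 19*q/4 + 3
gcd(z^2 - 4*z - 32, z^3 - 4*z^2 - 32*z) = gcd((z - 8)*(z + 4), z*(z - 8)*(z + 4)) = z^2 - 4*z - 32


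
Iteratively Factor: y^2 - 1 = (y + 1)*(y - 1)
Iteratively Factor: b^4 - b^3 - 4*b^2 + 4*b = (b + 2)*(b^3 - 3*b^2 + 2*b) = (b - 2)*(b + 2)*(b^2 - b) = (b - 2)*(b - 1)*(b + 2)*(b)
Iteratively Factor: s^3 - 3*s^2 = (s)*(s^2 - 3*s) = s^2*(s - 3)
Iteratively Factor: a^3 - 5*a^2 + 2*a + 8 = (a + 1)*(a^2 - 6*a + 8) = (a - 4)*(a + 1)*(a - 2)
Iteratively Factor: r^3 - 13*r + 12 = (r + 4)*(r^2 - 4*r + 3) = (r - 1)*(r + 4)*(r - 3)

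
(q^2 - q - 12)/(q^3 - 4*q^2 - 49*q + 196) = (q + 3)/(q^2 - 49)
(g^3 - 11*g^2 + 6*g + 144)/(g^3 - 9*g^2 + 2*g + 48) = (g^2 - 3*g - 18)/(g^2 - g - 6)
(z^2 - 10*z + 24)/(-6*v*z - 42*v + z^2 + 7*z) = (-z^2 + 10*z - 24)/(6*v*z + 42*v - z^2 - 7*z)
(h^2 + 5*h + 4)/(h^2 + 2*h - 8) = (h + 1)/(h - 2)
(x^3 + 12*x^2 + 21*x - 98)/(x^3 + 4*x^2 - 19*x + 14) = (x + 7)/(x - 1)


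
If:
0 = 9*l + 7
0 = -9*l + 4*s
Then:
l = -7/9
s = -7/4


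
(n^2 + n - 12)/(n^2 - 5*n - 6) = (-n^2 - n + 12)/(-n^2 + 5*n + 6)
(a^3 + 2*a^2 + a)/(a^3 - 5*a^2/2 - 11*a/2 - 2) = 2*a*(a + 1)/(2*a^2 - 7*a - 4)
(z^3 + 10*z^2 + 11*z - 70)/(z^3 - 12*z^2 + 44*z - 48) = (z^2 + 12*z + 35)/(z^2 - 10*z + 24)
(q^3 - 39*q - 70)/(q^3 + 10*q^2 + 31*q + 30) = (q - 7)/(q + 3)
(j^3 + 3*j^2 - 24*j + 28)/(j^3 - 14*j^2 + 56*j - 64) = (j^2 + 5*j - 14)/(j^2 - 12*j + 32)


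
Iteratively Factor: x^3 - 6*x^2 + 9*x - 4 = (x - 1)*(x^2 - 5*x + 4) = (x - 4)*(x - 1)*(x - 1)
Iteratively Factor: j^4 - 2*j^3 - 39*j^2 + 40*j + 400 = (j + 4)*(j^3 - 6*j^2 - 15*j + 100) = (j - 5)*(j + 4)*(j^2 - j - 20) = (j - 5)^2*(j + 4)*(j + 4)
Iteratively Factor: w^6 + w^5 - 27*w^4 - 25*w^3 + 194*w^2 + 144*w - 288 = (w + 2)*(w^5 - w^4 - 25*w^3 + 25*w^2 + 144*w - 144) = (w + 2)*(w + 3)*(w^4 - 4*w^3 - 13*w^2 + 64*w - 48) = (w - 4)*(w + 2)*(w + 3)*(w^3 - 13*w + 12) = (w - 4)*(w + 2)*(w + 3)*(w + 4)*(w^2 - 4*w + 3) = (w - 4)*(w - 1)*(w + 2)*(w + 3)*(w + 4)*(w - 3)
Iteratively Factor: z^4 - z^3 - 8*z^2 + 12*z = (z)*(z^3 - z^2 - 8*z + 12) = z*(z + 3)*(z^2 - 4*z + 4) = z*(z - 2)*(z + 3)*(z - 2)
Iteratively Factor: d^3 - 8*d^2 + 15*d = (d)*(d^2 - 8*d + 15) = d*(d - 5)*(d - 3)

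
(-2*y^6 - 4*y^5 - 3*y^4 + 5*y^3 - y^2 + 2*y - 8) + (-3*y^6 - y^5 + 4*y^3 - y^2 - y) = -5*y^6 - 5*y^5 - 3*y^4 + 9*y^3 - 2*y^2 + y - 8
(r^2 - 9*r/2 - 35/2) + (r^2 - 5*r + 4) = 2*r^2 - 19*r/2 - 27/2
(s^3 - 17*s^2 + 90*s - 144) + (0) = s^3 - 17*s^2 + 90*s - 144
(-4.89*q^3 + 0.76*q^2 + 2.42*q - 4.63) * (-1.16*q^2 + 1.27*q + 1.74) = 5.6724*q^5 - 7.0919*q^4 - 10.3506*q^3 + 9.7666*q^2 - 1.6693*q - 8.0562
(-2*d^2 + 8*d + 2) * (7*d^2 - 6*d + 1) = -14*d^4 + 68*d^3 - 36*d^2 - 4*d + 2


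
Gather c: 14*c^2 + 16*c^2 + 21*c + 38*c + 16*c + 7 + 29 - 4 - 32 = 30*c^2 + 75*c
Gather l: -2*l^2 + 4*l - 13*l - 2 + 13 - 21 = -2*l^2 - 9*l - 10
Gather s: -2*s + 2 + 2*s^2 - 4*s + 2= 2*s^2 - 6*s + 4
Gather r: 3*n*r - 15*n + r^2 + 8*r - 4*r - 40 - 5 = -15*n + r^2 + r*(3*n + 4) - 45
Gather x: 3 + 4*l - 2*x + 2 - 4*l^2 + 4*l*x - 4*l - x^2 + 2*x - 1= -4*l^2 + 4*l*x - x^2 + 4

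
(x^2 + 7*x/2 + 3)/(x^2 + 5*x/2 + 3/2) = (x + 2)/(x + 1)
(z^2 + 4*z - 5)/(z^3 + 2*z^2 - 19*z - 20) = (z - 1)/(z^2 - 3*z - 4)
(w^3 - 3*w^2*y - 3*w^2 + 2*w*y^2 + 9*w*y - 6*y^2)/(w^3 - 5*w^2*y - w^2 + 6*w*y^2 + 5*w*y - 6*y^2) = (-w^2 + w*y + 3*w - 3*y)/(-w^2 + 3*w*y + w - 3*y)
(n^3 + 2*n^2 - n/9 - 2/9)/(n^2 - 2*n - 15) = (-9*n^3 - 18*n^2 + n + 2)/(9*(-n^2 + 2*n + 15))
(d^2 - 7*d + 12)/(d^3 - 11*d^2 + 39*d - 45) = (d - 4)/(d^2 - 8*d + 15)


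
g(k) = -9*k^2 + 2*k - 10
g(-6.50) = -403.25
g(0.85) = -14.80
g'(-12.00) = 218.00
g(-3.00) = -97.00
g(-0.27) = -11.20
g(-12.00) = -1330.00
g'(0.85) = -13.30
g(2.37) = -55.81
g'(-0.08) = 3.44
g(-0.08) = -10.22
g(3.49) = -112.64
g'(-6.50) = 119.00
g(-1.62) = -36.86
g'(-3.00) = 56.00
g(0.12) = -9.89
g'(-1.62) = 31.16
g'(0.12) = -0.16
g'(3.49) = -60.82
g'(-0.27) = 6.86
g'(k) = 2 - 18*k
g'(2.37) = -40.66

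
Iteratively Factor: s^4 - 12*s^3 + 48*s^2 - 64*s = (s - 4)*(s^3 - 8*s^2 + 16*s) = (s - 4)^2*(s^2 - 4*s) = s*(s - 4)^2*(s - 4)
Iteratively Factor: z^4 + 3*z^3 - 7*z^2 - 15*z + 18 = (z + 3)*(z^3 - 7*z + 6) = (z - 2)*(z + 3)*(z^2 + 2*z - 3) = (z - 2)*(z + 3)^2*(z - 1)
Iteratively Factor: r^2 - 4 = (r - 2)*(r + 2)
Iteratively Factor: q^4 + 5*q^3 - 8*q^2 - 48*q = (q + 4)*(q^3 + q^2 - 12*q) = q*(q + 4)*(q^2 + q - 12) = q*(q - 3)*(q + 4)*(q + 4)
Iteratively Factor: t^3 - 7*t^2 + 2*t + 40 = (t + 2)*(t^2 - 9*t + 20) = (t - 4)*(t + 2)*(t - 5)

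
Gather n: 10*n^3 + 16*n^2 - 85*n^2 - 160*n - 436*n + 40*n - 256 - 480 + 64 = 10*n^3 - 69*n^2 - 556*n - 672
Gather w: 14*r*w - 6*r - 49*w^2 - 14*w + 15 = -6*r - 49*w^2 + w*(14*r - 14) + 15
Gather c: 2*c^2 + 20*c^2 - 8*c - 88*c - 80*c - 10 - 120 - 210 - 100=22*c^2 - 176*c - 440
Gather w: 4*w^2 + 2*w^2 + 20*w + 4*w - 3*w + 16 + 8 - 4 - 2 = 6*w^2 + 21*w + 18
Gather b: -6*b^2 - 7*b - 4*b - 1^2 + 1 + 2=-6*b^2 - 11*b + 2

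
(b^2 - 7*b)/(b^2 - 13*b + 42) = b/(b - 6)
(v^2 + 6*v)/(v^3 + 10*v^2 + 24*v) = 1/(v + 4)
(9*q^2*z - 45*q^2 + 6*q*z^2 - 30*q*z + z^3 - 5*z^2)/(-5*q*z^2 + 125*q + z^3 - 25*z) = (9*q^2 + 6*q*z + z^2)/(-5*q*z - 25*q + z^2 + 5*z)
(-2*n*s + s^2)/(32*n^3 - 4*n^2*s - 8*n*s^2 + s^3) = s/(-16*n^2 - 6*n*s + s^2)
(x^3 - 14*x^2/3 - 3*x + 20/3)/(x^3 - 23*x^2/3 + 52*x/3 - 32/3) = (3*x^2 - 11*x - 20)/(3*x^2 - 20*x + 32)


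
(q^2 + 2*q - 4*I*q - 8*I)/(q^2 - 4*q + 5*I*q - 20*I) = (q^2 + q*(2 - 4*I) - 8*I)/(q^2 + q*(-4 + 5*I) - 20*I)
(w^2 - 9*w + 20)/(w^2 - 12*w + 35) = (w - 4)/(w - 7)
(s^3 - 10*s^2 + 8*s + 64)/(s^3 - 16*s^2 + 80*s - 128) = (s + 2)/(s - 4)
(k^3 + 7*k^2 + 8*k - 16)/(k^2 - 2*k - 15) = (-k^3 - 7*k^2 - 8*k + 16)/(-k^2 + 2*k + 15)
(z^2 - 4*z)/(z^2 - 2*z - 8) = z/(z + 2)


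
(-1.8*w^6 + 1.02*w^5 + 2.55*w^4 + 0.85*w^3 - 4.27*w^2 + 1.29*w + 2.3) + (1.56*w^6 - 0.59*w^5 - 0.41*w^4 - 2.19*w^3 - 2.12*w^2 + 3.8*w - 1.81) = -0.24*w^6 + 0.43*w^5 + 2.14*w^4 - 1.34*w^3 - 6.39*w^2 + 5.09*w + 0.49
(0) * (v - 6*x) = 0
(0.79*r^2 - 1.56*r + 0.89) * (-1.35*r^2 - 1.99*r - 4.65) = -1.0665*r^4 + 0.5339*r^3 - 1.7706*r^2 + 5.4829*r - 4.1385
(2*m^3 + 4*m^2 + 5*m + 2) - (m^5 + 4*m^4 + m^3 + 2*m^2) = -m^5 - 4*m^4 + m^3 + 2*m^2 + 5*m + 2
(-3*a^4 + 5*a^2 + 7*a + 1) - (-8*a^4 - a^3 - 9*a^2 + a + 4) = 5*a^4 + a^3 + 14*a^2 + 6*a - 3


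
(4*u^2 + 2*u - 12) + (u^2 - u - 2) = 5*u^2 + u - 14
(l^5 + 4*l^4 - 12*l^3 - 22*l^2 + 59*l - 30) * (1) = l^5 + 4*l^4 - 12*l^3 - 22*l^2 + 59*l - 30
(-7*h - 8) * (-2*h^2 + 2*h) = 14*h^3 + 2*h^2 - 16*h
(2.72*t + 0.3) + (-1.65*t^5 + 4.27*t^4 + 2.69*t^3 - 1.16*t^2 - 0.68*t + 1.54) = -1.65*t^5 + 4.27*t^4 + 2.69*t^3 - 1.16*t^2 + 2.04*t + 1.84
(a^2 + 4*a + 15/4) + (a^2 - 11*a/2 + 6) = 2*a^2 - 3*a/2 + 39/4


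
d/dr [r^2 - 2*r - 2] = 2*r - 2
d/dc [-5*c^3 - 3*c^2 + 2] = 3*c*(-5*c - 2)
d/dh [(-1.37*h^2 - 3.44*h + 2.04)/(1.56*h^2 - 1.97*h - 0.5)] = (8.0653*h^2 - 4.9948*h + 5.7388)/(2.4336*h^4 - 6.1464*h^3 + 2.3209*h^2 + 1.97*h + 0.25)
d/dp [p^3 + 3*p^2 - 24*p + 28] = 3*p^2 + 6*p - 24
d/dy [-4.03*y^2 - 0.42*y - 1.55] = -8.06*y - 0.42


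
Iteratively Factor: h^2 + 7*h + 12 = (h + 4)*(h + 3)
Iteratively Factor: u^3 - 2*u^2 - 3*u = (u - 3)*(u^2 + u) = u*(u - 3)*(u + 1)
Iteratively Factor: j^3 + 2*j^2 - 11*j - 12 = (j + 4)*(j^2 - 2*j - 3) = (j + 1)*(j + 4)*(j - 3)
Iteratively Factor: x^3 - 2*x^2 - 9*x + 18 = (x - 2)*(x^2 - 9) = (x - 3)*(x - 2)*(x + 3)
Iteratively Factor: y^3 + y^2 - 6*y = (y - 2)*(y^2 + 3*y) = (y - 2)*(y + 3)*(y)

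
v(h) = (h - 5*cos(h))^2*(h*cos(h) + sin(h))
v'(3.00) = -228.61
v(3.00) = -178.79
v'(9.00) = -1662.64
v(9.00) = -1431.10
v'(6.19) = 11.64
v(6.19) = 8.91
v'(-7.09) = -725.65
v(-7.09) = -626.18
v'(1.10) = -17.82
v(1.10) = 1.90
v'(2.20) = -103.38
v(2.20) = -12.86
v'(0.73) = -22.44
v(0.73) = 10.87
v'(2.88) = -248.34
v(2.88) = -150.00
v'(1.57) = 14.97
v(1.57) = 2.46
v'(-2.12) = -1.50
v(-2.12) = 0.06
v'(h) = (h - 5*cos(h))^2*(-h*sin(h) + 2*cos(h)) + (h - 5*cos(h))*(h*cos(h) + sin(h))*(10*sin(h) + 2)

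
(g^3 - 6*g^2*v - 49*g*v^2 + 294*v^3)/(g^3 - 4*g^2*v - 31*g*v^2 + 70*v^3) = (-g^2 - g*v + 42*v^2)/(-g^2 - 3*g*v + 10*v^2)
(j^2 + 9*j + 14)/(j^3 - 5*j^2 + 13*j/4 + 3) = 4*(j^2 + 9*j + 14)/(4*j^3 - 20*j^2 + 13*j + 12)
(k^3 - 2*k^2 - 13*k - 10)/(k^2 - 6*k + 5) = (k^2 + 3*k + 2)/(k - 1)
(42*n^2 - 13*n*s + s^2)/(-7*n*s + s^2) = (-6*n + s)/s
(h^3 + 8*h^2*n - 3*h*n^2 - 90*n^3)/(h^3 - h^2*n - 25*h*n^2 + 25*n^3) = (h^2 + 3*h*n - 18*n^2)/(h^2 - 6*h*n + 5*n^2)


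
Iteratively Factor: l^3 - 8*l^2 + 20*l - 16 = (l - 2)*(l^2 - 6*l + 8) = (l - 2)^2*(l - 4)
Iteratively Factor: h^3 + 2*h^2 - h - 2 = (h + 1)*(h^2 + h - 2) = (h - 1)*(h + 1)*(h + 2)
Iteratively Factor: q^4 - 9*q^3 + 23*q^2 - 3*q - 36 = (q + 1)*(q^3 - 10*q^2 + 33*q - 36) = (q - 3)*(q + 1)*(q^2 - 7*q + 12) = (q - 3)^2*(q + 1)*(q - 4)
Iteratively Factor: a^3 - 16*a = (a)*(a^2 - 16) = a*(a - 4)*(a + 4)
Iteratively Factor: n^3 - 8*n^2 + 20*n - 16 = (n - 2)*(n^2 - 6*n + 8) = (n - 4)*(n - 2)*(n - 2)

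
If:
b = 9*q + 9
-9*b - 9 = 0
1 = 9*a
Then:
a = 1/9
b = -1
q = -10/9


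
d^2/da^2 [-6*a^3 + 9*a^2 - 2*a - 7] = 18 - 36*a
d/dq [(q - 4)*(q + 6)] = 2*q + 2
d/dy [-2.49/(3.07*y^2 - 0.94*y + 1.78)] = (15.2886*y - 2.3406)/(3.07*y^2 - 0.94*y + 1.78)^2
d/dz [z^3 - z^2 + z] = 3*z^2 - 2*z + 1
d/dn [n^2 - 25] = 2*n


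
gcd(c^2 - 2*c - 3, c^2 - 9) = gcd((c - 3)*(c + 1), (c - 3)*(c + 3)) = c - 3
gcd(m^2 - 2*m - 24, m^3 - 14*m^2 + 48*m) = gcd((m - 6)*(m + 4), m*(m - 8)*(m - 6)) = m - 6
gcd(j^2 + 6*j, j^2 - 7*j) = j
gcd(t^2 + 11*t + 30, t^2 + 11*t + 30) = t^2 + 11*t + 30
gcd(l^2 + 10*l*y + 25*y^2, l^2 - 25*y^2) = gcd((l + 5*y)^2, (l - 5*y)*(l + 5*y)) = l + 5*y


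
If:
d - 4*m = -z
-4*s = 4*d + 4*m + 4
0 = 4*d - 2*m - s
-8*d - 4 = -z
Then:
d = 0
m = 1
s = -2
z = 4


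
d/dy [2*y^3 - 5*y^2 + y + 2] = 6*y^2 - 10*y + 1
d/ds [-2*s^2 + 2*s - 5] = 2 - 4*s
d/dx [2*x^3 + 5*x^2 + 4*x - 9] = 6*x^2 + 10*x + 4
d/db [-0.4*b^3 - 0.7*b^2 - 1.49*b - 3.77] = -1.2*b^2 - 1.4*b - 1.49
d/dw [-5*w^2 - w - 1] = -10*w - 1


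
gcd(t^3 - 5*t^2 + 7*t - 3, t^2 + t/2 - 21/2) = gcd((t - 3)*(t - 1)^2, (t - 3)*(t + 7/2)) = t - 3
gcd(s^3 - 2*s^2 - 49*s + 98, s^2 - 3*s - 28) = s - 7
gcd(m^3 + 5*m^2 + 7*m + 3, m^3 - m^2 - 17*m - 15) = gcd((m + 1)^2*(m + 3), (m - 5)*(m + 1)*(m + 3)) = m^2 + 4*m + 3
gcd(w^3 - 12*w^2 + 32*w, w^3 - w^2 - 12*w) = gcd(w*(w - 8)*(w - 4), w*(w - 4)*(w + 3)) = w^2 - 4*w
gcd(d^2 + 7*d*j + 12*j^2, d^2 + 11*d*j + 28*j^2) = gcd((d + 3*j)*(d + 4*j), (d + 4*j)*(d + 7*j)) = d + 4*j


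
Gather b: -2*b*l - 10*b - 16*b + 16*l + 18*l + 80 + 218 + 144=b*(-2*l - 26) + 34*l + 442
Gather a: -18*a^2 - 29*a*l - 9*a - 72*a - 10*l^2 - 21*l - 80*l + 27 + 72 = -18*a^2 + a*(-29*l - 81) - 10*l^2 - 101*l + 99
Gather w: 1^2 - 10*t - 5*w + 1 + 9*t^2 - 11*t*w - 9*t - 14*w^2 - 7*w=9*t^2 - 19*t - 14*w^2 + w*(-11*t - 12) + 2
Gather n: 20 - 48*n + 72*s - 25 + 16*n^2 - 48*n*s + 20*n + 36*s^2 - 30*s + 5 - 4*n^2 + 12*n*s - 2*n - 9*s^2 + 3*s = 12*n^2 + n*(-36*s - 30) + 27*s^2 + 45*s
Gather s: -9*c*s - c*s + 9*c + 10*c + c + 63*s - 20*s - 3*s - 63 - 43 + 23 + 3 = 20*c + s*(40 - 10*c) - 80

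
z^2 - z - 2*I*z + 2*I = (z - 1)*(z - 2*I)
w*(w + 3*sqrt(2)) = w^2 + 3*sqrt(2)*w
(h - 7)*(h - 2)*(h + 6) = h^3 - 3*h^2 - 40*h + 84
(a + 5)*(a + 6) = a^2 + 11*a + 30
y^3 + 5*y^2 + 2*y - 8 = (y - 1)*(y + 2)*(y + 4)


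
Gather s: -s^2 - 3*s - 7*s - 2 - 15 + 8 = -s^2 - 10*s - 9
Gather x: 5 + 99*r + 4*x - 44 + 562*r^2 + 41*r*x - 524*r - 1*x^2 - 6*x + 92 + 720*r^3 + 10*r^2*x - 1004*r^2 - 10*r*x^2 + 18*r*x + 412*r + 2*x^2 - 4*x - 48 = 720*r^3 - 442*r^2 - 13*r + x^2*(1 - 10*r) + x*(10*r^2 + 59*r - 6) + 5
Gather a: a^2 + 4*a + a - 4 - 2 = a^2 + 5*a - 6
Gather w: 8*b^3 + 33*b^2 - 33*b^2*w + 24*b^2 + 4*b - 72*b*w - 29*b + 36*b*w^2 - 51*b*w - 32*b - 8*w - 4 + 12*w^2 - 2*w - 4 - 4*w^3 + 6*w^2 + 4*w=8*b^3 + 57*b^2 - 57*b - 4*w^3 + w^2*(36*b + 18) + w*(-33*b^2 - 123*b - 6) - 8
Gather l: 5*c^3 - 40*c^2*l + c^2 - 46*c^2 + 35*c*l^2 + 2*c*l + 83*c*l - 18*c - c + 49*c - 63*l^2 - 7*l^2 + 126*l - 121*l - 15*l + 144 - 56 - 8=5*c^3 - 45*c^2 + 30*c + l^2*(35*c - 70) + l*(-40*c^2 + 85*c - 10) + 80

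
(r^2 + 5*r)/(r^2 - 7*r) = (r + 5)/(r - 7)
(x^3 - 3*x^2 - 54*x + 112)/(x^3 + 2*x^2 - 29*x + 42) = (x - 8)/(x - 3)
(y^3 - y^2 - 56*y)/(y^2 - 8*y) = y + 7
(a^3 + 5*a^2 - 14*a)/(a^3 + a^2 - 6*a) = (a + 7)/(a + 3)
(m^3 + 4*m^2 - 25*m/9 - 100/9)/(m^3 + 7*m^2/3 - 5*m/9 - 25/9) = (3*m^2 + 7*m - 20)/(3*m^2 + 2*m - 5)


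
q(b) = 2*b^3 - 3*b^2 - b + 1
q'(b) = 6*b^2 - 6*b - 1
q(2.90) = 21.65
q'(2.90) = 32.06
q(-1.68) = -15.27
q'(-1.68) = 26.01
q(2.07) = 3.81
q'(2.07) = 12.29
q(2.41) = 9.16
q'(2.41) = 19.39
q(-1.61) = -13.51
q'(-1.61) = 24.21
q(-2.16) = -30.99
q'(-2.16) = 39.95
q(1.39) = -0.82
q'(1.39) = 2.25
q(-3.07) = -82.07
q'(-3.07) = 73.97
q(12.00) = 3013.00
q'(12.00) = 791.00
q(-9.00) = -1691.00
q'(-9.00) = 539.00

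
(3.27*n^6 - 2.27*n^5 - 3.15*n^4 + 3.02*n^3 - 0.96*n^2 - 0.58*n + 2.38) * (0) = 0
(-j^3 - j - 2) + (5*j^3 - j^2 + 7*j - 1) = 4*j^3 - j^2 + 6*j - 3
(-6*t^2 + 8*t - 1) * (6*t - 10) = -36*t^3 + 108*t^2 - 86*t + 10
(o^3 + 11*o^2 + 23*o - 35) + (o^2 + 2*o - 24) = o^3 + 12*o^2 + 25*o - 59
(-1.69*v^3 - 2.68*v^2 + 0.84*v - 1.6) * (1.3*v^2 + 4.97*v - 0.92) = -2.197*v^5 - 11.8833*v^4 - 10.6728*v^3 + 4.5604*v^2 - 8.7248*v + 1.472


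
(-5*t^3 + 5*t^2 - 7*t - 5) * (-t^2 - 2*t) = 5*t^5 + 5*t^4 - 3*t^3 + 19*t^2 + 10*t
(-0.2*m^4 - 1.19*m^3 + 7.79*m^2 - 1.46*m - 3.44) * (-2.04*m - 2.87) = 0.408*m^5 + 3.0016*m^4 - 12.4763*m^3 - 19.3789*m^2 + 11.2078*m + 9.8728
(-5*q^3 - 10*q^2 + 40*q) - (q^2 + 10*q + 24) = -5*q^3 - 11*q^2 + 30*q - 24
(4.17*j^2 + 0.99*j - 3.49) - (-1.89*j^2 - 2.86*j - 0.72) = 6.06*j^2 + 3.85*j - 2.77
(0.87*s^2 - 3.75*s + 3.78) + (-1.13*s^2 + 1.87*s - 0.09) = -0.26*s^2 - 1.88*s + 3.69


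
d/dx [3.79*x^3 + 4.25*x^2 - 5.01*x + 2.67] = 11.37*x^2 + 8.5*x - 5.01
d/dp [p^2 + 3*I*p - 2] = 2*p + 3*I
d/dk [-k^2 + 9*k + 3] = 9 - 2*k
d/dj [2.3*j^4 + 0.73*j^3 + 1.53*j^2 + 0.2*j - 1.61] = 9.2*j^3 + 2.19*j^2 + 3.06*j + 0.2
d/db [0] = 0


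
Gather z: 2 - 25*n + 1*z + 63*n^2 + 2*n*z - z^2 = 63*n^2 - 25*n - z^2 + z*(2*n + 1) + 2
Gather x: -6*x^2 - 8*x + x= -6*x^2 - 7*x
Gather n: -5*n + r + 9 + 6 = -5*n + r + 15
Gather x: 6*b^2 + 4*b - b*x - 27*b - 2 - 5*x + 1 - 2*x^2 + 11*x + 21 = 6*b^2 - 23*b - 2*x^2 + x*(6 - b) + 20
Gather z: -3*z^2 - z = -3*z^2 - z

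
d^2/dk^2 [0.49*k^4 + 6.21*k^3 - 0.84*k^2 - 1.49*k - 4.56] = 5.88*k^2 + 37.26*k - 1.68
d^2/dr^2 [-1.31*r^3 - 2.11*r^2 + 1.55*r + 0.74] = -7.86*r - 4.22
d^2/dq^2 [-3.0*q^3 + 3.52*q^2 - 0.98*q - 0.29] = 7.04 - 18.0*q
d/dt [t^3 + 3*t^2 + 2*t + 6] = 3*t^2 + 6*t + 2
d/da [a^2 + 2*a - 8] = 2*a + 2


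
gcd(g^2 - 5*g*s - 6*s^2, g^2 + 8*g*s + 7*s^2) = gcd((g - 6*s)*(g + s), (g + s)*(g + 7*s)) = g + s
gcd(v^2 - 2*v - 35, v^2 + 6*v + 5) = v + 5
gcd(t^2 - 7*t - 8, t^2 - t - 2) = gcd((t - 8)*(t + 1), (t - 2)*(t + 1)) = t + 1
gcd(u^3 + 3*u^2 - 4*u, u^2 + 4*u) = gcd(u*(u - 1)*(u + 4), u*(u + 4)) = u^2 + 4*u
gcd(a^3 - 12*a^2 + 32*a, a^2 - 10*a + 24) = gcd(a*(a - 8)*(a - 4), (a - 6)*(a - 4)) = a - 4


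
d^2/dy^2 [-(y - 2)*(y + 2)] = -2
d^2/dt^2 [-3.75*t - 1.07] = 0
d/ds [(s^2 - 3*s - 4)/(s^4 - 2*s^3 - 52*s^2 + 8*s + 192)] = (-2*s^5 + 11*s^4 + 4*s^3 - 172*s^2 - 32*s - 544)/(s^8 - 4*s^7 - 100*s^6 + 224*s^5 + 3056*s^4 - 1600*s^3 - 19904*s^2 + 3072*s + 36864)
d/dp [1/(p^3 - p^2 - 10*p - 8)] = (-3*p^2 + 2*p + 10)/(-p^3 + p^2 + 10*p + 8)^2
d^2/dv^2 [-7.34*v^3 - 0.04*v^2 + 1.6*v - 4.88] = -44.04*v - 0.08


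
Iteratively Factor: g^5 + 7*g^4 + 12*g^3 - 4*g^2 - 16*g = (g)*(g^4 + 7*g^3 + 12*g^2 - 4*g - 16) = g*(g + 2)*(g^3 + 5*g^2 + 2*g - 8) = g*(g - 1)*(g + 2)*(g^2 + 6*g + 8) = g*(g - 1)*(g + 2)*(g + 4)*(g + 2)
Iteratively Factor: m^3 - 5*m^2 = (m - 5)*(m^2) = m*(m - 5)*(m)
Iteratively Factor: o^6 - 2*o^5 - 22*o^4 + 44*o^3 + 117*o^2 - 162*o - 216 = (o - 3)*(o^5 + o^4 - 19*o^3 - 13*o^2 + 78*o + 72) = (o - 3)*(o + 4)*(o^4 - 3*o^3 - 7*o^2 + 15*o + 18) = (o - 3)^2*(o + 4)*(o^3 - 7*o - 6) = (o - 3)^3*(o + 4)*(o^2 + 3*o + 2) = (o - 3)^3*(o + 2)*(o + 4)*(o + 1)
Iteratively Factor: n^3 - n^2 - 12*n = (n + 3)*(n^2 - 4*n) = (n - 4)*(n + 3)*(n)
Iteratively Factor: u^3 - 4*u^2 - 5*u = (u)*(u^2 - 4*u - 5) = u*(u - 5)*(u + 1)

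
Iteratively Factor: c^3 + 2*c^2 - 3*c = (c)*(c^2 + 2*c - 3) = c*(c - 1)*(c + 3)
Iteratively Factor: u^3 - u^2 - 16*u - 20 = (u + 2)*(u^2 - 3*u - 10) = (u - 5)*(u + 2)*(u + 2)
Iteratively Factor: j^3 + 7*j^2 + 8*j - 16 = (j - 1)*(j^2 + 8*j + 16) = (j - 1)*(j + 4)*(j + 4)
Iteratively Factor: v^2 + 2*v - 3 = (v - 1)*(v + 3)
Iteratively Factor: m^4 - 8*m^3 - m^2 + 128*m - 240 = (m - 5)*(m^3 - 3*m^2 - 16*m + 48) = (m - 5)*(m + 4)*(m^2 - 7*m + 12) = (m - 5)*(m - 3)*(m + 4)*(m - 4)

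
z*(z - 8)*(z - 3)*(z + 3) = z^4 - 8*z^3 - 9*z^2 + 72*z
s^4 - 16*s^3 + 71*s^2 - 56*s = s*(s - 8)*(s - 7)*(s - 1)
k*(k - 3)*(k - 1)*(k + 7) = k^4 + 3*k^3 - 25*k^2 + 21*k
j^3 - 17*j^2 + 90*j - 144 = (j - 8)*(j - 6)*(j - 3)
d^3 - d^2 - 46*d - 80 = (d - 8)*(d + 2)*(d + 5)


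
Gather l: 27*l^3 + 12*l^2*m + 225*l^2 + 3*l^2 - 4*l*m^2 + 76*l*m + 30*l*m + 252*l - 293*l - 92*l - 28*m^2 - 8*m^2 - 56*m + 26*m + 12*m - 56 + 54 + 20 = 27*l^3 + l^2*(12*m + 228) + l*(-4*m^2 + 106*m - 133) - 36*m^2 - 18*m + 18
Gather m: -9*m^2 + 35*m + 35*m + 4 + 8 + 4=-9*m^2 + 70*m + 16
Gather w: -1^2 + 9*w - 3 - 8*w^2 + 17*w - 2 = -8*w^2 + 26*w - 6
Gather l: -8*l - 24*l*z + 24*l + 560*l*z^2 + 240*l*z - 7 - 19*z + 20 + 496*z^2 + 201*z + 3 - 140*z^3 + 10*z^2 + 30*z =l*(560*z^2 + 216*z + 16) - 140*z^3 + 506*z^2 + 212*z + 16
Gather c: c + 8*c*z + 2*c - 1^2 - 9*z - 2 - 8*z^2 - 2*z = c*(8*z + 3) - 8*z^2 - 11*z - 3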